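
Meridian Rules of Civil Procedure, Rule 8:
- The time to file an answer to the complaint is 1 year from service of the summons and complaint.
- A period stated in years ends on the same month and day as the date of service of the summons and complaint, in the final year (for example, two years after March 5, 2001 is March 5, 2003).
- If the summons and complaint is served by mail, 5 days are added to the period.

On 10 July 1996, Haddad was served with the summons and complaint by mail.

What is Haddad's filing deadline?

1 year after 10 July 1996 is July 10, 1997.
Service was by mail, adding 5 days: July 10, 1997 + 5 days = July 15, 1997.

July 15, 1997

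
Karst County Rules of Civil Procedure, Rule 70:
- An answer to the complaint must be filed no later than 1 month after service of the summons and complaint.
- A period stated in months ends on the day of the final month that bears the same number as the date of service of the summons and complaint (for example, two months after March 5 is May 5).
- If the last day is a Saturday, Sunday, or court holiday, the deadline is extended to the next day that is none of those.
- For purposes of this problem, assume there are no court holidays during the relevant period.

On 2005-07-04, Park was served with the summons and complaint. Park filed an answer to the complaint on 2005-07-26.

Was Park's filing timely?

Yes

1 month after 2005-07-04 is August 4, 2005.
August 4, 2005 is a Thursday and not a court holiday, so no extension applies.
The deadline is August 4, 2005; the filing on July 26, 2005 is on or before that date.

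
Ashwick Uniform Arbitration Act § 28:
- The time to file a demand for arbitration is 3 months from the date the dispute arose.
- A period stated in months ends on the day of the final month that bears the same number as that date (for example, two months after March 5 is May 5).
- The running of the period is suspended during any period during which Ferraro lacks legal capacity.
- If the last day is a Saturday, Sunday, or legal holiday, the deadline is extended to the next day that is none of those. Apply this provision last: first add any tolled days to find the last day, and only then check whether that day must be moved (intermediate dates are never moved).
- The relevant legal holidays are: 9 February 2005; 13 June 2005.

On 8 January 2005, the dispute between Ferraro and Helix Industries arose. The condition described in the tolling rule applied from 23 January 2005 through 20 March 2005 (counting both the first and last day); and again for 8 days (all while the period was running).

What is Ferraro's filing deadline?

3 months after 8 January 2005 is April 8, 2005.
From January 23, 2005 through March 20, 2005 inclusive is 57 days; tolling adds 57 days: April 8, 2005 + 57 days = June 4, 2005.
Tolling adds 8 days: June 4, 2005 + 8 days = June 12, 2005.
June 12, 2005 is Sunday; June 13, 2005 is a listed holiday. The next qualifying day is June 14, 2005.

June 14, 2005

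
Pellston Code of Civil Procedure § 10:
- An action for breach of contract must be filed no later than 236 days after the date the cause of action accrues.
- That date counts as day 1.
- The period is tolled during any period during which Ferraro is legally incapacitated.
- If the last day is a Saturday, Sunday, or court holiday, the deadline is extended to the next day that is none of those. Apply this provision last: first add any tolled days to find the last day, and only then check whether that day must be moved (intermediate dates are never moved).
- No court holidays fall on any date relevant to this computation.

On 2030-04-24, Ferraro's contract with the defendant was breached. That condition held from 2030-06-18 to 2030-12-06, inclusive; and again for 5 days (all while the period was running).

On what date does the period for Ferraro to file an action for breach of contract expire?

Counting 2030-04-24 as day 1, day 236 is December 15, 2030.
From June 18, 2030 through December 6, 2030 inclusive is 172 days; tolling adds 172 days: December 15, 2030 + 172 days = June 5, 2031.
Tolling adds 5 days: June 5, 2031 + 5 days = June 10, 2031.
June 10, 2031 is a Tuesday and not a court holiday, so no extension applies.

June 10, 2031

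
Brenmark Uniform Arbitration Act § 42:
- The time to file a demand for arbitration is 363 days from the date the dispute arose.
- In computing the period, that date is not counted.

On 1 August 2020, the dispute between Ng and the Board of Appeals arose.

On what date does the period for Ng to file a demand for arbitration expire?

363 days after 1 August 2020 is July 30, 2021.

July 30, 2021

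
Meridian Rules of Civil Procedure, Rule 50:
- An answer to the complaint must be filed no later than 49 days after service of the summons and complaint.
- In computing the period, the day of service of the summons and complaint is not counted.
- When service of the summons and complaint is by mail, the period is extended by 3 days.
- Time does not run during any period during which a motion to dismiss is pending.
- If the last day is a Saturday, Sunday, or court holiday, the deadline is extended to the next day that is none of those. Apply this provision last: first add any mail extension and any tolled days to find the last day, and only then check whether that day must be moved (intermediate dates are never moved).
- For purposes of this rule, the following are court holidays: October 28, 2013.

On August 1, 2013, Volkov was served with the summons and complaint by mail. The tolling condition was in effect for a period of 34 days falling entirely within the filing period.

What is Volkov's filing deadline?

49 days after August 1, 2013 is September 19, 2013.
Service was by mail, adding 3 days: September 19, 2013 + 3 days = September 22, 2013.
Tolling adds 34 days: September 22, 2013 + 34 days = October 26, 2013.
October 26, 2013 is Saturday; October 27, 2013 is Sunday; October 28, 2013 is a listed holiday. The next qualifying day is October 29, 2013.

October 29, 2013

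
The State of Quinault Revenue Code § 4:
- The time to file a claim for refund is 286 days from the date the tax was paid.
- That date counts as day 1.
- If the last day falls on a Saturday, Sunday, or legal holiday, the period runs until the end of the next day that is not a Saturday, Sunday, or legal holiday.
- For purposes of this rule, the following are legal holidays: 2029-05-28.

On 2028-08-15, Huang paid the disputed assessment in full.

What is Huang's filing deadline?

May 29, 2029

Counting 2028-08-15 as day 1, day 286 is May 27, 2029.
May 27, 2029 is Sunday; May 28, 2029 is a listed holiday. The next qualifying day is May 29, 2029.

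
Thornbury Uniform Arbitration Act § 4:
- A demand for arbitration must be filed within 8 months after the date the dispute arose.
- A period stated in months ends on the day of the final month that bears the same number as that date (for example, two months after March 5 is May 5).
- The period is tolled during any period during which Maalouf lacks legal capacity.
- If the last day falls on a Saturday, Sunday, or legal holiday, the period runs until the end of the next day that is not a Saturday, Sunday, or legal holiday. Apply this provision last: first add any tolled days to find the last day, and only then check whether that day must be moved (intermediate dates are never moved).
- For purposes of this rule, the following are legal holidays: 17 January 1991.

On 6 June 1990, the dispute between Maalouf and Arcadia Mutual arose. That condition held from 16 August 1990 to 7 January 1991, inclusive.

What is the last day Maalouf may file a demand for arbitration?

8 months after 6 June 1990 is February 6, 1991.
From August 16, 1990 through January 7, 1991 inclusive is 145 days; tolling adds 145 days: February 6, 1991 + 145 days = July 1, 1991.
July 1, 1991 is a Monday and not a legal holiday, so no extension applies.

July 1, 1991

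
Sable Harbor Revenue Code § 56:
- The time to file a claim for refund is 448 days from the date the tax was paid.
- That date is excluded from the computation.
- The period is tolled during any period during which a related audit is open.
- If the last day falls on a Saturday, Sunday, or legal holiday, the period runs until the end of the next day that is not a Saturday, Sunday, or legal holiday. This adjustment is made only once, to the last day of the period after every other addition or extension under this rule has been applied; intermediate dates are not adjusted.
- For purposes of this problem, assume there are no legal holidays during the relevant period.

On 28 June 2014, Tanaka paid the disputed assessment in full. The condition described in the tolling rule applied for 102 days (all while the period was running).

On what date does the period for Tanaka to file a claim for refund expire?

December 30, 2015

448 days after 28 June 2014 is September 19, 2015.
Tolling adds 102 days: September 19, 2015 + 102 days = December 30, 2015.
December 30, 2015 is a Wednesday and not a legal holiday, so no extension applies.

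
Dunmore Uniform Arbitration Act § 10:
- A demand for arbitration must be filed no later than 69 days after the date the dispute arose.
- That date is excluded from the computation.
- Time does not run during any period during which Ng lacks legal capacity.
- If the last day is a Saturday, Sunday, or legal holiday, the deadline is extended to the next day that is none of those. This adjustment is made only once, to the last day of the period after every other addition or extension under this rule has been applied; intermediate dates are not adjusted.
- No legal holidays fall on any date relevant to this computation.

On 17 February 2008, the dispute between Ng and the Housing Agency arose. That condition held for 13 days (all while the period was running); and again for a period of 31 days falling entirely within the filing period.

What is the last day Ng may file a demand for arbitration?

69 days after 17 February 2008 is April 26, 2008.
Tolling adds 13 days: April 26, 2008 + 13 days = May 9, 2008.
Tolling adds 31 days: May 9, 2008 + 31 days = June 9, 2008.
June 9, 2008 is a Monday and not a legal holiday, so no extension applies.

June 9, 2008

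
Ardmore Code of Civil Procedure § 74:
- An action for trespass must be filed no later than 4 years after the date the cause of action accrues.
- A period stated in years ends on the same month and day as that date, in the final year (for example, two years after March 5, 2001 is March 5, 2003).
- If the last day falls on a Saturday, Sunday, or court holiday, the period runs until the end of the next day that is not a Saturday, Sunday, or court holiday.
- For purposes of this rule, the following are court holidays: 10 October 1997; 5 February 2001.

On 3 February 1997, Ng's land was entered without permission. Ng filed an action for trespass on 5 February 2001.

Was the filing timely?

4 years after 3 February 1997 is February 3, 2001.
February 3, 2001 is Saturday; February 4, 2001 is Sunday; February 5, 2001 is a listed holiday. The next qualifying day is February 6, 2001.
The deadline is February 6, 2001; the filing on February 5, 2001 is on or before that date.

Yes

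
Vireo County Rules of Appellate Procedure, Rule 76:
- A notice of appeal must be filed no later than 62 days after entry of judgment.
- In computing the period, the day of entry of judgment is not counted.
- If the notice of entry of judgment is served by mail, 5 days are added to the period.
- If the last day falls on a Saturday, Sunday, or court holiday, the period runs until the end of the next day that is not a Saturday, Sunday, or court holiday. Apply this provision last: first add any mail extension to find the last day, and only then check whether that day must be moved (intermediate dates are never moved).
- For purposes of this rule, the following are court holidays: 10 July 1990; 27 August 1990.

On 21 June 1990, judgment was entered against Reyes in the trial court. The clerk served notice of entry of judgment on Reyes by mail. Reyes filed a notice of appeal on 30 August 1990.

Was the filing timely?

No

62 days after 21 June 1990 is August 22, 1990.
Service was by mail, adding 5 days: August 22, 1990 + 5 days = August 27, 1990.
August 27, 1990 is a listed holiday. The next qualifying day is August 28, 1990.
The deadline is August 28, 1990; the filing on August 30, 1990 is after that date.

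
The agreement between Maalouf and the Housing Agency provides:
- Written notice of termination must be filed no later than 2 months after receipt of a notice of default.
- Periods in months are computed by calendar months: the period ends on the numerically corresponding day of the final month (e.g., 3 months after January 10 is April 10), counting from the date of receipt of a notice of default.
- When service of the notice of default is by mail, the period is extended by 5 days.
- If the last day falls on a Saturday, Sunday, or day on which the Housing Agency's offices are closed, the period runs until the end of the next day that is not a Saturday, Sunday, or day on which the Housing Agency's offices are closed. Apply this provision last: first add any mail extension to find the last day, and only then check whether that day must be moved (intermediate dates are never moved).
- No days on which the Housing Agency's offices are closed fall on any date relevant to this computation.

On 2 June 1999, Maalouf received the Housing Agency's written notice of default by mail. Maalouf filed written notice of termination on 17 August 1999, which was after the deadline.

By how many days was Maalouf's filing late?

2 months after 2 June 1999 is August 2, 1999.
Service was by mail, adding 5 days: August 2, 1999 + 5 days = August 7, 1999.
August 7, 1999 is Saturday; August 8, 1999 is Sunday. The next qualifying day is August 9, 1999.
The deadline is August 9, 1999; from August 9, 1999 to August 17, 1999 is 8 days.

8 days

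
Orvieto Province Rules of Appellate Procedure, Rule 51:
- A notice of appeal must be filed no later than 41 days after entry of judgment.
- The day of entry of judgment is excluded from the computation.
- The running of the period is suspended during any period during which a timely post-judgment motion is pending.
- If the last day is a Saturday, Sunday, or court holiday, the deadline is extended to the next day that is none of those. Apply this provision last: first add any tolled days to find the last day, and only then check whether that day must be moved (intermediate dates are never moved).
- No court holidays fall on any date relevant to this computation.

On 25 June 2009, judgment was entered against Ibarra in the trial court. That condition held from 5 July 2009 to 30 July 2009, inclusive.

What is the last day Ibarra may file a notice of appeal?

41 days after 25 June 2009 is August 5, 2009.
From July 5, 2009 through July 30, 2009 inclusive is 26 days; tolling adds 26 days: August 5, 2009 + 26 days = August 31, 2009.
August 31, 2009 is a Monday and not a court holiday, so no extension applies.

August 31, 2009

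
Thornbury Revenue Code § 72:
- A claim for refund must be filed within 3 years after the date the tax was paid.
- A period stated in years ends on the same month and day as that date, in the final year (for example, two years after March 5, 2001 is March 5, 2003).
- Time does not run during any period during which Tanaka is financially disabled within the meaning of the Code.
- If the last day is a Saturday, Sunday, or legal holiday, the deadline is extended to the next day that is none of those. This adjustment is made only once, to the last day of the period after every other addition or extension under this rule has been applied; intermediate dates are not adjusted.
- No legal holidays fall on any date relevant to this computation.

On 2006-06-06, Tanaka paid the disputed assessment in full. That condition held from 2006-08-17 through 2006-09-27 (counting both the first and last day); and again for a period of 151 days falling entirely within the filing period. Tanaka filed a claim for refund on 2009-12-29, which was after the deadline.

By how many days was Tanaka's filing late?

13 days

3 years after 2006-06-06 is June 6, 2009.
From August 17, 2006 through September 27, 2006 inclusive is 42 days; tolling adds 42 days: June 6, 2009 + 42 days = July 18, 2009.
Tolling adds 151 days: July 18, 2009 + 151 days = December 16, 2009.
December 16, 2009 is a Wednesday and not a legal holiday, so no extension applies.
The deadline is December 16, 2009; from December 16, 2009 to December 29, 2009 is 13 days.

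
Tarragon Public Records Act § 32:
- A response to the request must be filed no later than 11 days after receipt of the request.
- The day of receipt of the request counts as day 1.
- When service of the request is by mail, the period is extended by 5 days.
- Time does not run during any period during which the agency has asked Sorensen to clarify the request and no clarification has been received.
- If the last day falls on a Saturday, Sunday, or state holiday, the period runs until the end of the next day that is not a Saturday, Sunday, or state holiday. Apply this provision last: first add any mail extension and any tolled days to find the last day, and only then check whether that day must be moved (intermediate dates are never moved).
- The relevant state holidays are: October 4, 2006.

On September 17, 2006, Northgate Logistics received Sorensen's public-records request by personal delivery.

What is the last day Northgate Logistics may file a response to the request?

September 27, 2006

Counting September 17, 2006 as day 1, day 11 is September 27, 2006.
Service was not by mail, so no mail extension applies.
September 27, 2006 is a Wednesday and not a state holiday, so no extension applies.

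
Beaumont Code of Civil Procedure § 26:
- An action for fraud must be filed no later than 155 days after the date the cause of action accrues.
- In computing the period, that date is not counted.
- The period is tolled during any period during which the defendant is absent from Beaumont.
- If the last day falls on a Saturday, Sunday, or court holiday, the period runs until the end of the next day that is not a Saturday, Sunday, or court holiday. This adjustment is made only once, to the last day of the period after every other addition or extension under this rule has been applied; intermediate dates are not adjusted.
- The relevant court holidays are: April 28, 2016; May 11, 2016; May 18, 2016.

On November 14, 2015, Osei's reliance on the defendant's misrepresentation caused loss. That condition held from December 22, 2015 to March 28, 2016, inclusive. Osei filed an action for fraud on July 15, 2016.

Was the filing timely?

Yes

155 days after November 14, 2015 is April 17, 2016.
From December 22, 2015 through March 28, 2016 inclusive is 98 days; tolling adds 98 days: April 17, 2016 + 98 days = July 24, 2016.
July 24, 2016 is Sunday. The next qualifying day is July 25, 2016.
The deadline is July 25, 2016; the filing on July 15, 2016 is on or before that date.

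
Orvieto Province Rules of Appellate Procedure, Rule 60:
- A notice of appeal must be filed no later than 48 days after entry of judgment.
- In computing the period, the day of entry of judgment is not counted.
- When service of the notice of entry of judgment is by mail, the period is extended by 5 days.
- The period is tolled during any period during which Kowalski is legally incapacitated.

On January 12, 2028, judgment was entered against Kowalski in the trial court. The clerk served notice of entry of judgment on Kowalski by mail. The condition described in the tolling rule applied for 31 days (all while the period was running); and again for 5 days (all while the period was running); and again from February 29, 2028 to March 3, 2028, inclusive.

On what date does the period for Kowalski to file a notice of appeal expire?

48 days after January 12, 2028 is February 29, 2028.
Service was by mail, adding 5 days: February 29, 2028 + 5 days = March 5, 2028.
Tolling adds 31 days: March 5, 2028 + 31 days = April 5, 2028.
Tolling adds 5 days: April 5, 2028 + 5 days = April 10, 2028.
From February 29, 2028 through March 3, 2028 inclusive is 4 days; tolling adds 4 days: April 10, 2028 + 4 days = April 14, 2028.

April 14, 2028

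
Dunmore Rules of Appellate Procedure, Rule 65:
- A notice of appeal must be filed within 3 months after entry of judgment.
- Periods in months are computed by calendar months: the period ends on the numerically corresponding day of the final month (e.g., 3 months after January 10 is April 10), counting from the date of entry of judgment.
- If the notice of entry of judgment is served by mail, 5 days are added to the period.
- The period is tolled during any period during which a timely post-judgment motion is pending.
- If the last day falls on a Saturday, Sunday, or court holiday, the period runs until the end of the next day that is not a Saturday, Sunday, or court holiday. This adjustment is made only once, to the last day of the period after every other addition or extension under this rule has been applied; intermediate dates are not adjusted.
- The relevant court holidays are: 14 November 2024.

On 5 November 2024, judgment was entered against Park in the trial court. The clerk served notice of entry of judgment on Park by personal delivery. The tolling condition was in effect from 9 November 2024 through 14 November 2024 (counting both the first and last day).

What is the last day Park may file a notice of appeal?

3 months after 5 November 2024 is February 5, 2025.
Service was not by mail, so no mail extension applies.
From November 9, 2024 through November 14, 2024 inclusive is 6 days; tolling adds 6 days: February 5, 2025 + 6 days = February 11, 2025.
February 11, 2025 is a Tuesday and not a court holiday, so no extension applies.

February 11, 2025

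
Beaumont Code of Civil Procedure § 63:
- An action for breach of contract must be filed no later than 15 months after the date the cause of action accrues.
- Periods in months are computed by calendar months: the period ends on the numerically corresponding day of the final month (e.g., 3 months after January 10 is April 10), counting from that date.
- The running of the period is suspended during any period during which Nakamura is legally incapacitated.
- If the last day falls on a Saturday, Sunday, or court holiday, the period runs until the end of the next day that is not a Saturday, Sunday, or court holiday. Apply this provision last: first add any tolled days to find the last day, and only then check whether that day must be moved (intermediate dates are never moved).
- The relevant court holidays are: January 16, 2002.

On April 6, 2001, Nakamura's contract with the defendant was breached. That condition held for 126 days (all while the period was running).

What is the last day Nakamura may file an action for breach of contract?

15 months after April 6, 2001 is July 6, 2002.
Tolling adds 126 days: July 6, 2002 + 126 days = November 9, 2002.
November 9, 2002 is Saturday; November 10, 2002 is Sunday. The next qualifying day is November 11, 2002.

November 11, 2002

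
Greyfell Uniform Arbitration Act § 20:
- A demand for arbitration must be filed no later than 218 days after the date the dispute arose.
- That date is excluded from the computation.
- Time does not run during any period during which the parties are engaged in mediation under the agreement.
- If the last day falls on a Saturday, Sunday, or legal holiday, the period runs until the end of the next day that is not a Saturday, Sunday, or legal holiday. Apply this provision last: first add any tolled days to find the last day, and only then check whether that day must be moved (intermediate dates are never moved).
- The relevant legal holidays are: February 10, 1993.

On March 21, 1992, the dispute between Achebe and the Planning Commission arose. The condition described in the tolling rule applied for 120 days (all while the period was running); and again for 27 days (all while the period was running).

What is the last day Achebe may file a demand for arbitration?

March 22, 1993

218 days after March 21, 1992 is October 25, 1992.
Tolling adds 120 days: October 25, 1992 + 120 days = February 22, 1993.
Tolling adds 27 days: February 22, 1993 + 27 days = March 21, 1993.
March 21, 1993 is Sunday. The next qualifying day is March 22, 1993.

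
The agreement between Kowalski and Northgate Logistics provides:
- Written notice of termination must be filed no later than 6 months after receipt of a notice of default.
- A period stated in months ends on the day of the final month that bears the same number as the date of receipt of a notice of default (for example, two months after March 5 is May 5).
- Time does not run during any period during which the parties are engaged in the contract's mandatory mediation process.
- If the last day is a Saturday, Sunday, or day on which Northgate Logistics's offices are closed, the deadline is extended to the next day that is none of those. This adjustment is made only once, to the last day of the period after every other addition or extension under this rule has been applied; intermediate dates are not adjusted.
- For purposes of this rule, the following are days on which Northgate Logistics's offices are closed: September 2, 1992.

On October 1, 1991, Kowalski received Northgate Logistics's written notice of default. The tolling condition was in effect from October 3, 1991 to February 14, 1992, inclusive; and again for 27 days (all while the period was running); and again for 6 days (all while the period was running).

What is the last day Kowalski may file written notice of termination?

6 months after October 1, 1991 is April 1, 1992.
From October 3, 1991 through February 14, 1992 inclusive is 135 days; tolling adds 135 days: April 1, 1992 + 135 days = August 14, 1992.
Tolling adds 27 days: August 14, 1992 + 27 days = September 10, 1992.
Tolling adds 6 days: September 10, 1992 + 6 days = September 16, 1992.
September 16, 1992 is a Wednesday and not a day on which Northgate Logistics's offices are closed, so no extension applies.

September 16, 1992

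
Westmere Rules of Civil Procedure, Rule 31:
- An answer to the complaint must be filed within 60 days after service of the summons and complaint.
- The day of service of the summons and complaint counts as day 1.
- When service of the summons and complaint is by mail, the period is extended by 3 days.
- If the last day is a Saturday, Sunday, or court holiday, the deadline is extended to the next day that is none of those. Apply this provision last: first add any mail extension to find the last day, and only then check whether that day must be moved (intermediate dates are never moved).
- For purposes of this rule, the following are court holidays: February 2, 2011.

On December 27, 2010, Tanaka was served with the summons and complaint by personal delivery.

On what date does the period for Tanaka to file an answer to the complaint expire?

Counting December 27, 2010 as day 1, day 60 is February 24, 2011.
Service was not by mail, so no mail extension applies.
February 24, 2011 is a Thursday and not a court holiday, so no extension applies.

February 24, 2011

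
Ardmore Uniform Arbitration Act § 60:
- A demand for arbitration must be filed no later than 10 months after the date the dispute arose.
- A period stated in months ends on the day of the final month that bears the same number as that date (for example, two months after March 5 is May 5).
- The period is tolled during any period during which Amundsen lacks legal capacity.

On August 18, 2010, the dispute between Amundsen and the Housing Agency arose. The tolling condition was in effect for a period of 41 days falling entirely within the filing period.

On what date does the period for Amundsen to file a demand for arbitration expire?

10 months after August 18, 2010 is June 18, 2011.
Tolling adds 41 days: June 18, 2011 + 41 days = July 29, 2011.

July 29, 2011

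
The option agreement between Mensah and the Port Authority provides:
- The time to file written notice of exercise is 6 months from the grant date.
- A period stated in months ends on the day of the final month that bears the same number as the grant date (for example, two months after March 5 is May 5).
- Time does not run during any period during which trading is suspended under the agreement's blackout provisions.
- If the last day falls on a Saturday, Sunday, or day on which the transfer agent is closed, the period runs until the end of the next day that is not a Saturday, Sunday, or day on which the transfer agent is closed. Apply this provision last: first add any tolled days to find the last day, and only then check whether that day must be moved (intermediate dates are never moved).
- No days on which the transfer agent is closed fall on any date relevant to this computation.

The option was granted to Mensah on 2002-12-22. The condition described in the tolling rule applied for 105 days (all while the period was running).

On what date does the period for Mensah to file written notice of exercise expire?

October 6, 2003

6 months after 2002-12-22 is June 22, 2003.
Tolling adds 105 days: June 22, 2003 + 105 days = October 5, 2003.
October 5, 2003 is Sunday. The next qualifying day is October 6, 2003.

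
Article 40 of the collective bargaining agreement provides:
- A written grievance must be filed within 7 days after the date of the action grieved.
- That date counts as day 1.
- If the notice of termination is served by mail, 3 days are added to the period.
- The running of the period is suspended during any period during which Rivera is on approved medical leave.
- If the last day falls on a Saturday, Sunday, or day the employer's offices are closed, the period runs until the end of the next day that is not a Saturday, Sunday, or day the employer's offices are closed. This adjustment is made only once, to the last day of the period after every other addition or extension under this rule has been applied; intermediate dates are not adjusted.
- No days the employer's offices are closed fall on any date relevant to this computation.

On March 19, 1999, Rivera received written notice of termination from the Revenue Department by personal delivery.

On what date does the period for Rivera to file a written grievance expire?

March 25, 1999

Counting March 19, 1999 as day 1, day 7 is March 25, 1999.
Service was not by mail, so no mail extension applies.
March 25, 1999 is a Thursday and not a day the employer's offices are closed, so no extension applies.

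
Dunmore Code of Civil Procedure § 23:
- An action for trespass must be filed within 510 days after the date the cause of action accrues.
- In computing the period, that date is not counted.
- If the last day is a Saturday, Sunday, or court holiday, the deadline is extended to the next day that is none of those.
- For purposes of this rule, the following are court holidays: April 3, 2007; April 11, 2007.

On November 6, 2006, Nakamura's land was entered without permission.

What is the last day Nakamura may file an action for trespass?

March 31, 2008

510 days after November 6, 2006 is March 30, 2008.
March 30, 2008 is Sunday. The next qualifying day is March 31, 2008.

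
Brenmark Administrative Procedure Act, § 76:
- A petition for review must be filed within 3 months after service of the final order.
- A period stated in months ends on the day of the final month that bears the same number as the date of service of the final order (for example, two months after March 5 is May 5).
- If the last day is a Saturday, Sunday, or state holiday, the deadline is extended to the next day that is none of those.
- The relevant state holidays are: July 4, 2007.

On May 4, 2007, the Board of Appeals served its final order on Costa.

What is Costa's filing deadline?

3 months after May 4, 2007 is August 4, 2007.
August 4, 2007 is Saturday; August 5, 2007 is Sunday. The next qualifying day is August 6, 2007.

August 6, 2007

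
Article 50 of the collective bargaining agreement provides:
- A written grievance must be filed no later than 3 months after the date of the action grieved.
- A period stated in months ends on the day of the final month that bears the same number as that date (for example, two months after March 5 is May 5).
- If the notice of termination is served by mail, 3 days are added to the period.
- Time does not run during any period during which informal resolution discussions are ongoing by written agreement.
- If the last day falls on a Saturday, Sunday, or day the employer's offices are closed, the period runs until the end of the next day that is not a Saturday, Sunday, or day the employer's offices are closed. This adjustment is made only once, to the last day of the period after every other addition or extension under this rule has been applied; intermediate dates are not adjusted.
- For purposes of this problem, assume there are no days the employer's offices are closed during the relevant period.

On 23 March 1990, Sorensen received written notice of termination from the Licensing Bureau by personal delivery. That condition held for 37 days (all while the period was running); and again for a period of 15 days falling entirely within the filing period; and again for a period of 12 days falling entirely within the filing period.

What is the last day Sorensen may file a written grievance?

August 27, 1990

3 months after 23 March 1990 is June 23, 1990.
Service was not by mail, so no mail extension applies.
Tolling adds 37 days: June 23, 1990 + 37 days = July 30, 1990.
Tolling adds 15 days: July 30, 1990 + 15 days = August 14, 1990.
Tolling adds 12 days: August 14, 1990 + 12 days = August 26, 1990.
August 26, 1990 is Sunday. The next qualifying day is August 27, 1990.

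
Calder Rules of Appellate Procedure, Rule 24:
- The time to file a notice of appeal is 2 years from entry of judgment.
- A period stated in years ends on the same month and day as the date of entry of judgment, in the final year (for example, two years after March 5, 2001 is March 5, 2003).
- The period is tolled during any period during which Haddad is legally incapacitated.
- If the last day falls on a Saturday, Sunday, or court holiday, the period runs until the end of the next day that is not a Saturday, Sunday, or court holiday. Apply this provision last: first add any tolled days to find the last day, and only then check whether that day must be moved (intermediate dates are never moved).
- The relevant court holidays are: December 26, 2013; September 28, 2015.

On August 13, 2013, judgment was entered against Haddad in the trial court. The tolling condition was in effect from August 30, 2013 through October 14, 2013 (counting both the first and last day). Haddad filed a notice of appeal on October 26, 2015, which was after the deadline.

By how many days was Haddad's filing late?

2 years after August 13, 2013 is August 13, 2015.
From August 30, 2013 through October 14, 2013 inclusive is 46 days; tolling adds 46 days: August 13, 2015 + 46 days = September 28, 2015.
September 28, 2015 is a listed holiday. The next qualifying day is September 29, 2015.
The deadline is September 29, 2015; from September 29, 2015 to October 26, 2015 is 27 days.

27 days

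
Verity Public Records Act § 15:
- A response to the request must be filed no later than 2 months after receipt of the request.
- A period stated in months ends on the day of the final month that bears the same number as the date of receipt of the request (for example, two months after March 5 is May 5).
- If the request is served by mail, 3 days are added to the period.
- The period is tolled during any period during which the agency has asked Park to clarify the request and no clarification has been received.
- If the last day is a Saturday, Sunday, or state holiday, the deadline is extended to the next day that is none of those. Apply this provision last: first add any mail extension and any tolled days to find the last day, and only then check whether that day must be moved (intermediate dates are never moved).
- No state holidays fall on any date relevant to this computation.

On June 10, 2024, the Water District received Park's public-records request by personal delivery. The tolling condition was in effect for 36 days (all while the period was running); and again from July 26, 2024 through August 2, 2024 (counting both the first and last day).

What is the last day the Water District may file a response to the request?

2 months after June 10, 2024 is August 10, 2024.
Service was not by mail, so no mail extension applies.
Tolling adds 36 days: August 10, 2024 + 36 days = September 15, 2024.
From July 26, 2024 through August 2, 2024 inclusive is 8 days; tolling adds 8 days: September 15, 2024 + 8 days = September 23, 2024.
September 23, 2024 is a Monday and not a state holiday, so no extension applies.

September 23, 2024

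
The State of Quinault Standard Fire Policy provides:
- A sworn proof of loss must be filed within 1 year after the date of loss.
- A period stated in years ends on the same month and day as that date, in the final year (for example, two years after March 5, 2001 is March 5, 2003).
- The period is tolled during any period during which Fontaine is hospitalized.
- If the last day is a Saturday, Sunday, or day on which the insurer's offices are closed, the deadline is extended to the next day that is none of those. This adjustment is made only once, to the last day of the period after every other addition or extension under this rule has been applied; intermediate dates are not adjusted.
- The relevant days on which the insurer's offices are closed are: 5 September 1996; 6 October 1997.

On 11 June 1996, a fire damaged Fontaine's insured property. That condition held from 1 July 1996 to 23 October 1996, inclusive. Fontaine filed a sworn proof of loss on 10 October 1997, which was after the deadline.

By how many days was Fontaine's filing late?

3 days

1 year after 11 June 1996 is June 11, 1997.
From July 1, 1996 through October 23, 1996 inclusive is 115 days; tolling adds 115 days: June 11, 1997 + 115 days = October 4, 1997.
October 4, 1997 is Saturday; October 5, 1997 is Sunday; October 6, 1997 is a listed holiday. The next qualifying day is October 7, 1997.
The deadline is October 7, 1997; from October 7, 1997 to October 10, 1997 is 3 days.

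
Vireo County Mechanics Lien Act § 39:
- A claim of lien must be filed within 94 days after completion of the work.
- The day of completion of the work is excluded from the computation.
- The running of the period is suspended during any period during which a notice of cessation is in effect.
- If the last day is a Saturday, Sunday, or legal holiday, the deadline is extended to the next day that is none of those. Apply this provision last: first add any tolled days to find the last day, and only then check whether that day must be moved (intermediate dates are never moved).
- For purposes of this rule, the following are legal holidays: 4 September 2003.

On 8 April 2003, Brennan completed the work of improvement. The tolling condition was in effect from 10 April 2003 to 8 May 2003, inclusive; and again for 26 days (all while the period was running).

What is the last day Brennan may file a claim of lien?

September 5, 2003

94 days after 8 April 2003 is July 11, 2003.
From April 10, 2003 through May 8, 2003 inclusive is 29 days; tolling adds 29 days: July 11, 2003 + 29 days = August 9, 2003.
Tolling adds 26 days: August 9, 2003 + 26 days = September 4, 2003.
September 4, 2003 is a listed holiday. The next qualifying day is September 5, 2003.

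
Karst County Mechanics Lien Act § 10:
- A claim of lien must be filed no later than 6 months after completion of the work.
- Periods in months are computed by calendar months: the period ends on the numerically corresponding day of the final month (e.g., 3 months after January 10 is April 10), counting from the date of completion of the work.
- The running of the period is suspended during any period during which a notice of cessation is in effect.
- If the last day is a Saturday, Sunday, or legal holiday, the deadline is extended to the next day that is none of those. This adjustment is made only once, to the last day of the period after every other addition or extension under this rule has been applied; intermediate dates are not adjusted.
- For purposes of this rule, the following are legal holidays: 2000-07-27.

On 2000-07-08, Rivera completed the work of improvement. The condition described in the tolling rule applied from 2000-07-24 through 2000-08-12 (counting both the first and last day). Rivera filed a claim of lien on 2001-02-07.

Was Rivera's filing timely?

No

6 months after 2000-07-08 is January 8, 2001.
From July 24, 2000 through August 12, 2000 inclusive is 20 days; tolling adds 20 days: January 8, 2001 + 20 days = January 28, 2001.
January 28, 2001 is Sunday. The next qualifying day is January 29, 2001.
The deadline is January 29, 2001; the filing on February 7, 2001 is after that date.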